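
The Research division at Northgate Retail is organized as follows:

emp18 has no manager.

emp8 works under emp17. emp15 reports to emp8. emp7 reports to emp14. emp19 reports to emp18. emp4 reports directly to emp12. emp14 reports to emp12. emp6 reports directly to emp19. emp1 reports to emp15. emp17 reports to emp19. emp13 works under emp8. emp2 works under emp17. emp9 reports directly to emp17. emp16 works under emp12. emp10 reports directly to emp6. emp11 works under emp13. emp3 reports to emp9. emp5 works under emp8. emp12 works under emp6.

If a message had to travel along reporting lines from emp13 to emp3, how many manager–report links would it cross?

4

emp13 is 2 levels below emp17, and emp3 is 2 levels below emp17 (their lowest common manager). The shortest path runs up from emp13 to emp17 and back down to emp3: 2 + 2 = 4 links.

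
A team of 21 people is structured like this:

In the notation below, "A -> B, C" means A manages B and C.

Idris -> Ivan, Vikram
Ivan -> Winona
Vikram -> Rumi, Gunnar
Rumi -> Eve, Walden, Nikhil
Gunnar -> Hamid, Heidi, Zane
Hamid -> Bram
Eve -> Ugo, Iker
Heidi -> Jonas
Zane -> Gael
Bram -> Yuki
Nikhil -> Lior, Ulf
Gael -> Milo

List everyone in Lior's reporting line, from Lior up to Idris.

Lior reports to Nikhil. Nikhil reports to Rumi. Rumi reports to Vikram. Vikram reports to Idris. Idris is at the top.

Lior -> Nikhil -> Rumi -> Vikram -> Idris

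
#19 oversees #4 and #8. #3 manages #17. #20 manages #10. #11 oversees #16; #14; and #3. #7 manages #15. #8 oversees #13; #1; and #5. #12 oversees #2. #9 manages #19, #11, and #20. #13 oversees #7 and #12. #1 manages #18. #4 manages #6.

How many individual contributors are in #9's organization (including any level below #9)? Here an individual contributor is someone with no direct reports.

The people in #9's organization with no one reporting to them are #10, #14, #17, #16, #5, #18, #2, #15, #6. That is 9.

9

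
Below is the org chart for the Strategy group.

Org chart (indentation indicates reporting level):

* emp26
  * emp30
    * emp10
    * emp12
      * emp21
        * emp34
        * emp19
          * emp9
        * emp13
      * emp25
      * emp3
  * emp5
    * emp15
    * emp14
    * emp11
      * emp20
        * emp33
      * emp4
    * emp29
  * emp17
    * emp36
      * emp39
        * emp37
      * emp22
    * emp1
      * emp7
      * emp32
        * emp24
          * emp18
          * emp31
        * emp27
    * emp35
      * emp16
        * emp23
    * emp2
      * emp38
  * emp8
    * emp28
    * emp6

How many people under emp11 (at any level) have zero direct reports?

The people in emp11's organization with no one reporting to them are emp4, emp33. That is 2.

2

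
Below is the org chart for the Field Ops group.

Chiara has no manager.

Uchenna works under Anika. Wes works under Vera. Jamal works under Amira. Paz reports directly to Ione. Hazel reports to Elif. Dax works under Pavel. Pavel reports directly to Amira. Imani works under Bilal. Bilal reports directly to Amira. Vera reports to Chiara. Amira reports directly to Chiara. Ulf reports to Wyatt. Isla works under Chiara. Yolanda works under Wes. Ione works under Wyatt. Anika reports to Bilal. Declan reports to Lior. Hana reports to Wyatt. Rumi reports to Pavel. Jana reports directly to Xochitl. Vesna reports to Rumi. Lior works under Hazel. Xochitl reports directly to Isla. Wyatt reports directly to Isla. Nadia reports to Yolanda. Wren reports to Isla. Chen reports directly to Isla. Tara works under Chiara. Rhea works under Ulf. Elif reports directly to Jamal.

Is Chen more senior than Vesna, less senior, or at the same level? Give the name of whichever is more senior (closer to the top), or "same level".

Chen

Chen is 2 levels below Chiara; Vesna is 4. Chen is higher.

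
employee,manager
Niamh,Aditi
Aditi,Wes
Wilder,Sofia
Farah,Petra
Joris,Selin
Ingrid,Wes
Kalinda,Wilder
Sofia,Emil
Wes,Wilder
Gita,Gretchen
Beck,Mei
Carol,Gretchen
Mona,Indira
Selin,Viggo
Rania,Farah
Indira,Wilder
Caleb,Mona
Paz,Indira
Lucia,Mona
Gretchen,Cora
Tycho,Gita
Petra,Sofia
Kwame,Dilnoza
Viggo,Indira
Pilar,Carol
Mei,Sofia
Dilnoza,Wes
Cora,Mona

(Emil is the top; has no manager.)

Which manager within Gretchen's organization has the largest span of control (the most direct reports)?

Gretchen

Direct-report counts within Gretchen's organization: Gretchen has 2; Gita has 1; Carol has 1. The largest is 2, held by Gretchen.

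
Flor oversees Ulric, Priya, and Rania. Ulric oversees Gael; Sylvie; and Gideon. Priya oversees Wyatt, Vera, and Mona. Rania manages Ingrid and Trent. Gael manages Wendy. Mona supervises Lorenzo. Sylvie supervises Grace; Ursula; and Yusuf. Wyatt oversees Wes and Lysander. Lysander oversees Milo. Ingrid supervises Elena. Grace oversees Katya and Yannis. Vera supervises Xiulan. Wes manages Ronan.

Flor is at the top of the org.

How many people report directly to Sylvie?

Sylvie directly manages Grace, Ursula, Yusuf. That is 3 direct reports.

3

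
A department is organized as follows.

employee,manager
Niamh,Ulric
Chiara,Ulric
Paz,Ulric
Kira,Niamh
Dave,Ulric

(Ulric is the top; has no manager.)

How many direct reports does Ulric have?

Ulric directly manages Niamh, Chiara, Paz, Dave. That is 4 direct reports.

4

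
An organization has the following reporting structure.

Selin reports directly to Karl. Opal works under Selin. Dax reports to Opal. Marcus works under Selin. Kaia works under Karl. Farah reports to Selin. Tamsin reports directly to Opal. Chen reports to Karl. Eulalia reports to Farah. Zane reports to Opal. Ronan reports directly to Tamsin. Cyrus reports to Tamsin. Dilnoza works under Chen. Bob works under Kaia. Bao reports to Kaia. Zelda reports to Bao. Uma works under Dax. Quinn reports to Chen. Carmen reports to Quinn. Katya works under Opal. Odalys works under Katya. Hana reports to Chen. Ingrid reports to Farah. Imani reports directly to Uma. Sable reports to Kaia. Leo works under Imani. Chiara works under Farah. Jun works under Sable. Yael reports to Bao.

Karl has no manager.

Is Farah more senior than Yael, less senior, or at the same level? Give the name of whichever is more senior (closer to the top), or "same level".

Farah is 2 levels below Karl; Yael is 3. Farah is higher.

Farah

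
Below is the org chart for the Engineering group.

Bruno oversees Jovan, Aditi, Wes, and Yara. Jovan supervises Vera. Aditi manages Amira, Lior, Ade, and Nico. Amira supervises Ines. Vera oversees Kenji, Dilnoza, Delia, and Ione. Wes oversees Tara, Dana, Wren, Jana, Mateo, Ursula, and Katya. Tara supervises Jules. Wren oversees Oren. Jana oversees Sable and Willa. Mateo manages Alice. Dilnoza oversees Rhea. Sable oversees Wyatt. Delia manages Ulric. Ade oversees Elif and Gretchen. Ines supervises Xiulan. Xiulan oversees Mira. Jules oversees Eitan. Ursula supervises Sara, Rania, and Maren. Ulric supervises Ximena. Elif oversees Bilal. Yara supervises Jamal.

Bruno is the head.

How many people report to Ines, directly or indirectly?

Ines directly manages Xiulan. Under Xiulan: Mira (1). That's 2 in total.

2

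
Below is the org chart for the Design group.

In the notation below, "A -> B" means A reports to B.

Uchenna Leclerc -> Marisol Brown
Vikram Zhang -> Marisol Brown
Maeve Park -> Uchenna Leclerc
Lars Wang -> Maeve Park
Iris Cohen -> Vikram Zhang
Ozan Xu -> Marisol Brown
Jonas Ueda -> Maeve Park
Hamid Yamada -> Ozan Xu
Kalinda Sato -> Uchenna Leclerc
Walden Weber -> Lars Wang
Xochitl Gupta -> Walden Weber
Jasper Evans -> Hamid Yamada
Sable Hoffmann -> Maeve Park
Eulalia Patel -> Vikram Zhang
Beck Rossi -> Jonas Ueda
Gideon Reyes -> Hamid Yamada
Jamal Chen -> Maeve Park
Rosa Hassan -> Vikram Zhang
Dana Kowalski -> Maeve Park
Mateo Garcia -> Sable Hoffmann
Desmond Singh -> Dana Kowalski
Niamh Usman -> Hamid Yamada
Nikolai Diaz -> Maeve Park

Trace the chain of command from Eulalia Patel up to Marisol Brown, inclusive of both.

Eulalia Patel reports to Vikram Zhang. Vikram Zhang reports to Marisol Brown. Marisol Brown is at the top.

Eulalia Patel -> Vikram Zhang -> Marisol Brown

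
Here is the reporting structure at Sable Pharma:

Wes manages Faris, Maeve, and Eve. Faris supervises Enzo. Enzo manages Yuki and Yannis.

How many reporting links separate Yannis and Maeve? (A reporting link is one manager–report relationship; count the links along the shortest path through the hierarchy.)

4

Yannis is 3 levels below Wes, and Maeve is 1 level below Wes (their lowest common manager). The shortest path runs up from Yannis to Wes and back down to Maeve: 3 + 1 = 4 links.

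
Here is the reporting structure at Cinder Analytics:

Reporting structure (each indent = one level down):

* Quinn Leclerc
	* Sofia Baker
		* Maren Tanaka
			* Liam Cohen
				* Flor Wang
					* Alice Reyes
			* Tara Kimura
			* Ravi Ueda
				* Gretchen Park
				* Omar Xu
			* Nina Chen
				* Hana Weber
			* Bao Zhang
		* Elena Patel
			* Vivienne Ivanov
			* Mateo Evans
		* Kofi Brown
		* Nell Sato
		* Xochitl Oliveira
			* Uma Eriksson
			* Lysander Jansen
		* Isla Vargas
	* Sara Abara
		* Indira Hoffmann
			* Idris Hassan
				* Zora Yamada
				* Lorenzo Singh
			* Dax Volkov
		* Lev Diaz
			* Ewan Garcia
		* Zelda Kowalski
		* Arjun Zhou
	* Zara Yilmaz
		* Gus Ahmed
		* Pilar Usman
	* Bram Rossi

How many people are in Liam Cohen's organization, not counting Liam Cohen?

2

Liam Cohen directly manages Flor Wang. Under Flor Wang: Alice Reyes (1). That's 2 in total.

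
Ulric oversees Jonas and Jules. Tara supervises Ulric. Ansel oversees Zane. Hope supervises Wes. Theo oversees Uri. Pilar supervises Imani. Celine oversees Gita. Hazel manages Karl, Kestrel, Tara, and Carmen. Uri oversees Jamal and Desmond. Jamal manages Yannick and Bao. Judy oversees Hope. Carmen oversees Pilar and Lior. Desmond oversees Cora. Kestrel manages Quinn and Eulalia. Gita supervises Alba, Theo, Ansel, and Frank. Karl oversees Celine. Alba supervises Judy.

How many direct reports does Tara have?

1

Tara directly manages Ulric. That is 1 direct report.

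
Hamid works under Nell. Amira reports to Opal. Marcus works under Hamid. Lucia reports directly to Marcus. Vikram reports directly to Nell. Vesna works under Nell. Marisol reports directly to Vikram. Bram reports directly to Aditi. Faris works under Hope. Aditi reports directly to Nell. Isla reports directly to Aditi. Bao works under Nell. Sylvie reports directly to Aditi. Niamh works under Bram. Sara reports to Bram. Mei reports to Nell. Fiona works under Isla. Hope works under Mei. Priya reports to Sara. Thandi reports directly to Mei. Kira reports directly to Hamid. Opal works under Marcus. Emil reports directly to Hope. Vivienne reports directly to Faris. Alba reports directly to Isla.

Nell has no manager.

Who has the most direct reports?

Nell

Direct-report counts: Nell has 6; Vikram has 1; Aditi has 3; Isla has 2; Bram has 2; Sara has 1; Mei has 2; Hope has 2; Faris has 1; Hamid has 2; Marcus has 2; Opal has 1. The largest is 6, held by Nell.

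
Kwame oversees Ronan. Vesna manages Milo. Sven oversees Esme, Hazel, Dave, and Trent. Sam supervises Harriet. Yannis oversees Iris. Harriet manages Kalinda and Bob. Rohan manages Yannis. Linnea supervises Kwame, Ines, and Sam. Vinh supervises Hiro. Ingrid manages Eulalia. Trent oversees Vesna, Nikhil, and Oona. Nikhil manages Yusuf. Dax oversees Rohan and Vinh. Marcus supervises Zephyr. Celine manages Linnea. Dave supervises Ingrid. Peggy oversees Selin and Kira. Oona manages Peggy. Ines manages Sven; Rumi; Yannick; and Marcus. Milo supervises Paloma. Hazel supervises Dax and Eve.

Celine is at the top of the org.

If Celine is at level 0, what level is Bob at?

4

Chain from Bob up to Celine: Bob → Harriet → Sam → Linnea → Celine. That is 4 steps up, so Bob is 4 levels below Celine.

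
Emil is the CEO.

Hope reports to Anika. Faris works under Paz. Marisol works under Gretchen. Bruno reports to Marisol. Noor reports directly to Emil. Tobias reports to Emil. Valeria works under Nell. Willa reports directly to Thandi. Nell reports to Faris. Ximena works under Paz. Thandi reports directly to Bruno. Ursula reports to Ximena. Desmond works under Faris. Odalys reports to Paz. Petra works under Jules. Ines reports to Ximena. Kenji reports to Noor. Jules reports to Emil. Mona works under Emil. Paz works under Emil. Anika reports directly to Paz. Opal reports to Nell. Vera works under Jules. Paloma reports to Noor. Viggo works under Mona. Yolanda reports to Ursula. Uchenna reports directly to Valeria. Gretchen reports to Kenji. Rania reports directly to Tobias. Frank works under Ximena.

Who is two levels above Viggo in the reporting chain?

Emil

Viggo reports to Mona, and Mona reports to Emil. So Viggo's skip-level manager is Emil.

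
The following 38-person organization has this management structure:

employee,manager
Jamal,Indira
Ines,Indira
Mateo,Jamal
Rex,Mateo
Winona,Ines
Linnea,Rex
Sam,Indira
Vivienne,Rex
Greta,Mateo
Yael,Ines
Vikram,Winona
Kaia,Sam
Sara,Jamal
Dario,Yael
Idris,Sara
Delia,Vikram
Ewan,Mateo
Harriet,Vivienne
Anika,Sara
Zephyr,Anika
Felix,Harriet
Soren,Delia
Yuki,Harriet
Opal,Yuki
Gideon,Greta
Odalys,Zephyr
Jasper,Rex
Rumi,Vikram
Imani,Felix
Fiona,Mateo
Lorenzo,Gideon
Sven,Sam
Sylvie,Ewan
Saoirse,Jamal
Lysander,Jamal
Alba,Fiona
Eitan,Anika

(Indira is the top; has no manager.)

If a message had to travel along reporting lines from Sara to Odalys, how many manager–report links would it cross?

Odalys is in Sara's organization: the chain from Odalys up to Sara is Odalys → Zephyr → Anika → Sara, which is 3 links.

3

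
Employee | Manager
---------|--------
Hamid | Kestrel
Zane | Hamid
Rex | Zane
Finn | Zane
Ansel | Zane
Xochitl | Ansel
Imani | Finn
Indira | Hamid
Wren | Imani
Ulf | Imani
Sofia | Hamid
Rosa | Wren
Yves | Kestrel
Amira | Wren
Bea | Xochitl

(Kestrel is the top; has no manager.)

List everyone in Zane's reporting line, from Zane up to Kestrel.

Zane -> Hamid -> Kestrel

Zane reports to Hamid. Hamid reports to Kestrel. Kestrel is at the top.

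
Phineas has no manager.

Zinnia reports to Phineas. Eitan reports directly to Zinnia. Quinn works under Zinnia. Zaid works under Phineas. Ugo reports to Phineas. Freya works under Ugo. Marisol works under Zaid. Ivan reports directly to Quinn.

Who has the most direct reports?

Direct-report counts: Phineas has 3; Ugo has 1; Zaid has 1; Zinnia has 2; Quinn has 1. The largest is 3, held by Phineas.

Phineas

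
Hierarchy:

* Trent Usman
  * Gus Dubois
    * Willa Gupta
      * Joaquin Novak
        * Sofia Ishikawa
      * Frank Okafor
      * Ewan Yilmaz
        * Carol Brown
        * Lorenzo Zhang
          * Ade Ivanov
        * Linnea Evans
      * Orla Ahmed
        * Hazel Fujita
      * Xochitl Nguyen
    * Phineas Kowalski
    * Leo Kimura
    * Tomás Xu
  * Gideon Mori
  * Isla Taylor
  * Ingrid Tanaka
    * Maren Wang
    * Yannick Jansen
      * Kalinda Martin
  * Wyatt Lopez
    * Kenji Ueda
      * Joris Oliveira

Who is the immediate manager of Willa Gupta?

Willa Gupta reports directly to Gus Dubois.

Gus Dubois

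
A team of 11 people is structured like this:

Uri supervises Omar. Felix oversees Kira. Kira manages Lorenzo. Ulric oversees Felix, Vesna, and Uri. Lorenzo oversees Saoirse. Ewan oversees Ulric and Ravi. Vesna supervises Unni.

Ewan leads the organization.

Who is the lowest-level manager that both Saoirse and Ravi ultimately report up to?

Ewan

Saoirse's chain of managers is Lorenzo, Kira, Felix, Ulric, Ewan. Ravi's chain of managers is Ewan. The first manager that appears in both chains is Ewan.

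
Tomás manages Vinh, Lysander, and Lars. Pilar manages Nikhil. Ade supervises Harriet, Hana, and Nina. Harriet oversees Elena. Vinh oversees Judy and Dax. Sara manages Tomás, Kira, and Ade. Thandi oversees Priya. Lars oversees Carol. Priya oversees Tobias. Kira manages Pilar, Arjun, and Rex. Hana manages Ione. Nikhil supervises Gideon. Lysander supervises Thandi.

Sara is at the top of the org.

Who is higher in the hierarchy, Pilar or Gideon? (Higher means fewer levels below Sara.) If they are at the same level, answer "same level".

Pilar

Pilar is 2 levels below Sara; Gideon is 4. Pilar is higher.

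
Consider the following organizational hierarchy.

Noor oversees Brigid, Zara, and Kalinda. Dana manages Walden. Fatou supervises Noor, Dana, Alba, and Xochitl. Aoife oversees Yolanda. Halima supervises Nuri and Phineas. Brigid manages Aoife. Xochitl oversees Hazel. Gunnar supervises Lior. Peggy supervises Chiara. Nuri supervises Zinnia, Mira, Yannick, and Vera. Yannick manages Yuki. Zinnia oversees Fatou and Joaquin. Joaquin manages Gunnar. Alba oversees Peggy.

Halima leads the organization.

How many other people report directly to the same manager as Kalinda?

Kalinda reports to Noor. Noor's other direct reports are Brigid, Zara — 2 peers.

2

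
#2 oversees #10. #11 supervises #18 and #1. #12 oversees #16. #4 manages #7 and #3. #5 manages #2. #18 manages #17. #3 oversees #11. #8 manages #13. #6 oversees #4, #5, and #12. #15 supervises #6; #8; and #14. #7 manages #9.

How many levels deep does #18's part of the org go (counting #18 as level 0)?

The longest chain under #18 runs #18 → #17, which is 1 level below #18.

1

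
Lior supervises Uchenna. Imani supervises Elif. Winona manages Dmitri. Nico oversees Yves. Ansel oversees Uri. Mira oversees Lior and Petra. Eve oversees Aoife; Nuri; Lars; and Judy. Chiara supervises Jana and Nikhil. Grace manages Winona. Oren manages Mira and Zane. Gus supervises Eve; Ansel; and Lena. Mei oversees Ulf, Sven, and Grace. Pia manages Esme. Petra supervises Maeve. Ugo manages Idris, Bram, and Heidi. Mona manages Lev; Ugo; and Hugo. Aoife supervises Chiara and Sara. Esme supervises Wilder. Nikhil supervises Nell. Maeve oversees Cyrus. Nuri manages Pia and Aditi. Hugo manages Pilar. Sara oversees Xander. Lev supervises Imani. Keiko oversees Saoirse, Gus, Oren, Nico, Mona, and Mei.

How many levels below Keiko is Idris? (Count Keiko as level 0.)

Chain from Idris up to Keiko: Idris → Ugo → Mona → Keiko. That is 3 steps up, so Idris is 3 levels below Keiko.

3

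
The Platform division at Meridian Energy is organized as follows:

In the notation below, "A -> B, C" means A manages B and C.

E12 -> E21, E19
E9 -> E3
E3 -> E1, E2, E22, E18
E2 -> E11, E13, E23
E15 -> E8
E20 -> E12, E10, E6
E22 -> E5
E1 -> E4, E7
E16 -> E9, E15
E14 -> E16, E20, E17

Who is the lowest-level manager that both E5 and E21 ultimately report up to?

E14

E5's chain of managers is E22, E3, E9, E16, E14. E21's chain of managers is E12, E20, E14. The first manager that appears in both chains is E14.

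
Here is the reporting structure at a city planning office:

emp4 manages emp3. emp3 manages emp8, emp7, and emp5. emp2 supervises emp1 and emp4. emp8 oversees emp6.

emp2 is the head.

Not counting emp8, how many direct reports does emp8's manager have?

2

emp8 reports to emp3. emp3's other direct reports are emp5, emp7 — 2 peers.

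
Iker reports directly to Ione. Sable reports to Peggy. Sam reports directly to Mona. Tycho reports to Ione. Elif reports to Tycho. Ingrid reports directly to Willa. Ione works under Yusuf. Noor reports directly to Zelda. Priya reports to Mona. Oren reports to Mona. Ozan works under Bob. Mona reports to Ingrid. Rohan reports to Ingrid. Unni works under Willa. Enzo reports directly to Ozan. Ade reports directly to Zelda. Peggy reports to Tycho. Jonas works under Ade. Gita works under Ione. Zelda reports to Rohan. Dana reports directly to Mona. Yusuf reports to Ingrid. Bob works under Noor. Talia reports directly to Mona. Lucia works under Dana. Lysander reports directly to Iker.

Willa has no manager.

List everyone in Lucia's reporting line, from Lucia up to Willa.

Lucia -> Dana -> Mona -> Ingrid -> Willa

Lucia reports to Dana. Dana reports to Mona. Mona reports to Ingrid. Ingrid reports to Willa. Willa is at the top.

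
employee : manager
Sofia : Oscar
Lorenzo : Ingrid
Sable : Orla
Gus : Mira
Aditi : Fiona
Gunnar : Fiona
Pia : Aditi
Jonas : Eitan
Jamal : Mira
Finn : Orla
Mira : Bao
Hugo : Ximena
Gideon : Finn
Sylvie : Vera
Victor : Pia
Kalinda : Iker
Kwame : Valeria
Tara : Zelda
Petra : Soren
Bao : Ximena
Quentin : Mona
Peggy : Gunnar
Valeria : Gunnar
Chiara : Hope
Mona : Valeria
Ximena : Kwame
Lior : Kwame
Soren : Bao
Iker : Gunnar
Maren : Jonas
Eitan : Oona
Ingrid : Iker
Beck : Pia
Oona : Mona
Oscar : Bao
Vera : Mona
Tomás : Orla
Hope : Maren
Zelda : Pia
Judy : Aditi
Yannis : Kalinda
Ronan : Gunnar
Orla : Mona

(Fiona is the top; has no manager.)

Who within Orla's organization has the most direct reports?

Direct-report counts within Orla's organization: Orla has 3; Finn has 1. The largest is 3, held by Orla.

Orla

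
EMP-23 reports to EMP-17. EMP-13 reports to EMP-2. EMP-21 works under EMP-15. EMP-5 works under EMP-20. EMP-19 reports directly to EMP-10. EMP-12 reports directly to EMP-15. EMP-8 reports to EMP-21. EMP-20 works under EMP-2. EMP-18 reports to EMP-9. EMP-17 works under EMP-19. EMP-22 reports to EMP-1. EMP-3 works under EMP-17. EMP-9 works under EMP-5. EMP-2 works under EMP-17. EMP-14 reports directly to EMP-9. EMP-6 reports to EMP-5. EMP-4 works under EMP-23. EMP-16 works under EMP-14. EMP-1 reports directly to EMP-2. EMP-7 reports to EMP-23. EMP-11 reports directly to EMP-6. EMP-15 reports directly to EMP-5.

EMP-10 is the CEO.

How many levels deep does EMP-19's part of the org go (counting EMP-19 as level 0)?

7

The longest chain under EMP-19 runs EMP-19 → EMP-17 → EMP-2 → EMP-20 → EMP-5 → EMP-15 → EMP-21 → EMP-8, which is 7 levels below EMP-19.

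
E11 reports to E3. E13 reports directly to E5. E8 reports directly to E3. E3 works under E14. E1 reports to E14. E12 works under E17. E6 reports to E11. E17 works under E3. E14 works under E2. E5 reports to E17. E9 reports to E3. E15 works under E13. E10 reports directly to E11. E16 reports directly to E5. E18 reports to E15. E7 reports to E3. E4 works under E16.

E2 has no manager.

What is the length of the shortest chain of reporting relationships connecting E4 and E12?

E4 is 3 levels below E17, and E12 is 1 level below E17 (their lowest common manager). The shortest path runs up from E4 to E17 and back down to E12: 3 + 1 = 4 links.

4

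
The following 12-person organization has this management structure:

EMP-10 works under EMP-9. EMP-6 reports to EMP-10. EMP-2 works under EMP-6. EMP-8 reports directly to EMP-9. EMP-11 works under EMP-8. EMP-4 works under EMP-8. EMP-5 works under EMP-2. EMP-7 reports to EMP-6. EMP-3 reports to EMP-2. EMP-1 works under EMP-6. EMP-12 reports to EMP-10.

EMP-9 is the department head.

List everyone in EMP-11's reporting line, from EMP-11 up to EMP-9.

EMP-11 -> EMP-8 -> EMP-9

EMP-11 reports to EMP-8. EMP-8 reports to EMP-9. EMP-9 is at the top.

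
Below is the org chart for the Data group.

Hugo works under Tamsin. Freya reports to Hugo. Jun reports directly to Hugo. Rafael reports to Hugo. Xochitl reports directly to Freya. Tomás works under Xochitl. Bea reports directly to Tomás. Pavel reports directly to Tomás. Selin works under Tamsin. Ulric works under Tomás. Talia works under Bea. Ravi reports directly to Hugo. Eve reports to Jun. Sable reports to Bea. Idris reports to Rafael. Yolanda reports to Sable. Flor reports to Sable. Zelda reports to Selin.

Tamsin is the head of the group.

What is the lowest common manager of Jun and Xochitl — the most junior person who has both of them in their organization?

Hugo

Jun's chain of managers is Hugo, Tamsin. Xochitl's chain of managers is Freya, Hugo, Tamsin. The first manager that appears in both chains is Hugo.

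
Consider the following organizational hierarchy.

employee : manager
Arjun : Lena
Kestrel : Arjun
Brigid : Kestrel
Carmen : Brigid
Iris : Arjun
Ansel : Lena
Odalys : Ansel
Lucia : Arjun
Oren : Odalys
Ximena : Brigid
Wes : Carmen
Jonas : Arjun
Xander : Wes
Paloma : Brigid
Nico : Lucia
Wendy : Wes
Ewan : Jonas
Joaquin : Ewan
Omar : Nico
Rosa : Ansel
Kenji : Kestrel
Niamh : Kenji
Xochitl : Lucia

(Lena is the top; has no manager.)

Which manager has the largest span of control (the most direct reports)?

Arjun

Direct-report counts: Lena has 2; Ansel has 2; Odalys has 1; Arjun has 4; Jonas has 1; Ewan has 1; Lucia has 2; Nico has 1; Kestrel has 2; Kenji has 1; Brigid has 3; Carmen has 1; Wes has 2. The largest is 4, held by Arjun.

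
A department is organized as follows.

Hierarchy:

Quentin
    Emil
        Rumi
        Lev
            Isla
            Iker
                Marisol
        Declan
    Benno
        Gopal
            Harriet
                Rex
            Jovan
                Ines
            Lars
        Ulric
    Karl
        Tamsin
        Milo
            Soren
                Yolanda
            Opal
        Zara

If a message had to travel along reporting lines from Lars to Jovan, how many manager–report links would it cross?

Lars is 1 level below Gopal, and Jovan is 1 level below Gopal (their lowest common manager). The shortest path runs up from Lars to Gopal and back down to Jovan: 1 + 1 = 2 links.

2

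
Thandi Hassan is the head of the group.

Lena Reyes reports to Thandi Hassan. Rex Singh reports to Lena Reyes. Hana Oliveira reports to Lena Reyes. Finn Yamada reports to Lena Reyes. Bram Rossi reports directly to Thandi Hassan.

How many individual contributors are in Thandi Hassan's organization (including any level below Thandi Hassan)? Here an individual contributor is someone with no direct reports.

4

The people in Thandi Hassan's organization with no one reporting to them are Bram Rossi, Finn Yamada, Hana Oliveira, Rex Singh. That is 4.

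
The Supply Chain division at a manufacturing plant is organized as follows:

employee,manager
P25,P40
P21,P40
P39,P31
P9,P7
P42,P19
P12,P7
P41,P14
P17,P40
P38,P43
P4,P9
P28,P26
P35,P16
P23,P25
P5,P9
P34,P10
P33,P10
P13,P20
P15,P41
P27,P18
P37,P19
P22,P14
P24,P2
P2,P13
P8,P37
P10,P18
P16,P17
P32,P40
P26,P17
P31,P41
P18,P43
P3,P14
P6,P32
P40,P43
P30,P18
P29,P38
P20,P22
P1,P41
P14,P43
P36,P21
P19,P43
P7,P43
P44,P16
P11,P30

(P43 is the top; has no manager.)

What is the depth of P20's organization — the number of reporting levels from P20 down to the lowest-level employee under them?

The longest chain under P20 runs P20 → P13 → P2 → P24, which is 3 levels below P20.

3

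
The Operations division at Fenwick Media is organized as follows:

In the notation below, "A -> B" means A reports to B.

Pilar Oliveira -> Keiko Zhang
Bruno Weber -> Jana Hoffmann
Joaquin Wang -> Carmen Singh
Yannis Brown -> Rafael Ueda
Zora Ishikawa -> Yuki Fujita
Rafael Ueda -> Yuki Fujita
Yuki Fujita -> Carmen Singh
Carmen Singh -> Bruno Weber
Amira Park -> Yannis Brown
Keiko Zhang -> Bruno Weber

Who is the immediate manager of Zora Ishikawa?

Yuki Fujita

Zora Ishikawa reports directly to Yuki Fujita.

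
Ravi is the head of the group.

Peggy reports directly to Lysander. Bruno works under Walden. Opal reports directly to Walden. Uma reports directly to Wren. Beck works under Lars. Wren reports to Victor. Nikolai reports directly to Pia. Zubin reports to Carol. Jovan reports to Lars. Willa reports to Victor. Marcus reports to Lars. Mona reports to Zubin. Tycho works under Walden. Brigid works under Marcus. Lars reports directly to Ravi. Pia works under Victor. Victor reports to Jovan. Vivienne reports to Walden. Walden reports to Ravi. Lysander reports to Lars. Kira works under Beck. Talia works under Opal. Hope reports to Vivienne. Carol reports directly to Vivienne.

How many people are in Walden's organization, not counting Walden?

Walden directly manages Bruno, Vivienne, Opal, Tycho. Bruno has no reports. Under Vivienne: Carol, Zubin, Mona, Hope (4). Under Opal: Talia (1). Tycho has no reports. So Walden's organization is 4 direct reports plus everyone under them: 1 + 5 + 2 + 1 = 9.

9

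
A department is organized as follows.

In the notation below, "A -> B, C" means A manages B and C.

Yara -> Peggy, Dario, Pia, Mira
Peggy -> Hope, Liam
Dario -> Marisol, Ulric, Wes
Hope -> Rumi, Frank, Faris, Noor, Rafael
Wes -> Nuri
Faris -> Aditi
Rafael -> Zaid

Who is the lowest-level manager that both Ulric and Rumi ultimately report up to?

Yara

Ulric's chain of managers is Dario, Yara. Rumi's chain of managers is Hope, Peggy, Yara. The first manager that appears in both chains is Yara.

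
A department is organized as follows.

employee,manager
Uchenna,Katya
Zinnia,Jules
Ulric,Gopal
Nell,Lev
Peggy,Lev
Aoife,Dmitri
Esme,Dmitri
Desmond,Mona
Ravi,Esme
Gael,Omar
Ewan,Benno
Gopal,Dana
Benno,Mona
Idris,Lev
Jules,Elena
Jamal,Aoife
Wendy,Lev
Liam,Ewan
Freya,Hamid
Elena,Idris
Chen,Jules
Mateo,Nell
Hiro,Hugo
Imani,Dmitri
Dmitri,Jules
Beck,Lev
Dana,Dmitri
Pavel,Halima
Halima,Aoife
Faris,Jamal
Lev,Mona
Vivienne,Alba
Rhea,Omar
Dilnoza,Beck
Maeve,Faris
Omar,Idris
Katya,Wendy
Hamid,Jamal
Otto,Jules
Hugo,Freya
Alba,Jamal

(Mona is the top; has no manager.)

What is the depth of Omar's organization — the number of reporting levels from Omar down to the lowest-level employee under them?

The longest chain under Omar runs Omar → Gael, which is 1 level below Omar.

1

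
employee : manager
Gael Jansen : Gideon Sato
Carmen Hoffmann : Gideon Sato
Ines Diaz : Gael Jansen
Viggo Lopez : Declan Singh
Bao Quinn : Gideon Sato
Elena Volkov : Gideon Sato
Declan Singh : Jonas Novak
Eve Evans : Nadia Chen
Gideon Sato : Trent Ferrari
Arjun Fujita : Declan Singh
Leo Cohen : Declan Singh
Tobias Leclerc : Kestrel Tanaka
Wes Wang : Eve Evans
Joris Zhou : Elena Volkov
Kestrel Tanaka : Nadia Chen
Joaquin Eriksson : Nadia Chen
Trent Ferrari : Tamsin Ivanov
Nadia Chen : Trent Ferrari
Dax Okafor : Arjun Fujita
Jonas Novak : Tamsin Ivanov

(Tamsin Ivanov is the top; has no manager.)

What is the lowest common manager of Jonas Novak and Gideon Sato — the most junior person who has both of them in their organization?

Tamsin Ivanov

Jonas Novak's chain of managers is Tamsin Ivanov. Gideon Sato's chain of managers is Trent Ferrari, Tamsin Ivanov. The first manager that appears in both chains is Tamsin Ivanov.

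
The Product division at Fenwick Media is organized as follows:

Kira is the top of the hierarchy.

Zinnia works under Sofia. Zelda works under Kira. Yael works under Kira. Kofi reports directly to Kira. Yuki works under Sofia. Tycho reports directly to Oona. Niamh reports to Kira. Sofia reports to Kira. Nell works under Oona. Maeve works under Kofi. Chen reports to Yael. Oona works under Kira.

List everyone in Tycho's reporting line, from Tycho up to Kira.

Tycho reports to Oona. Oona reports to Kira. Kira is at the top.

Tycho -> Oona -> Kira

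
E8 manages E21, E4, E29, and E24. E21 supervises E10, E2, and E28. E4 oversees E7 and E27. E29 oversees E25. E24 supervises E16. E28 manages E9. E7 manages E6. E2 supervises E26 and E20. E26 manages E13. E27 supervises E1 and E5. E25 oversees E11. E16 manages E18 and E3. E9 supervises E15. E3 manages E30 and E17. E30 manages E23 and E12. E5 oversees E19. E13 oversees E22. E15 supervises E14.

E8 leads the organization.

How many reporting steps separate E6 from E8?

Chain from E6 up to E8: E6 → E7 → E4 → E8. That is 3 steps up, so E6 is 3 levels below E8.

3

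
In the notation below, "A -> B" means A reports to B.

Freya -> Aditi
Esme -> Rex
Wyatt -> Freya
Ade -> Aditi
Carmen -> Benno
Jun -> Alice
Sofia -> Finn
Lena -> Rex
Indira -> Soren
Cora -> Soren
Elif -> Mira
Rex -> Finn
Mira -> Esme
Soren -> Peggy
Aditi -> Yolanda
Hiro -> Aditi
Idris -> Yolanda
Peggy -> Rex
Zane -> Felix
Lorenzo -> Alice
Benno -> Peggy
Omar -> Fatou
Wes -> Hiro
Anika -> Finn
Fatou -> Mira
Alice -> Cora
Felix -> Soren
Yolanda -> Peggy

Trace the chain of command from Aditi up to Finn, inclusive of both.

Aditi reports to Yolanda. Yolanda reports to Peggy. Peggy reports to Rex. Rex reports to Finn. Finn is at the top.

Aditi -> Yolanda -> Peggy -> Rex -> Finn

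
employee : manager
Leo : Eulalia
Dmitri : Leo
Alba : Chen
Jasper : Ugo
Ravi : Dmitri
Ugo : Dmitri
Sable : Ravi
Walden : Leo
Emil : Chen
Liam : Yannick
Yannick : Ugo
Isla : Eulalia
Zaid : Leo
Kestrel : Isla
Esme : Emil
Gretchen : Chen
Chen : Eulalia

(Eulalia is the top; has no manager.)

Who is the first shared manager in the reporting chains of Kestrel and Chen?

Eulalia

Kestrel's chain of managers is Isla, Eulalia. Chen's chain of managers is Eulalia. The first manager that appears in both chains is Eulalia.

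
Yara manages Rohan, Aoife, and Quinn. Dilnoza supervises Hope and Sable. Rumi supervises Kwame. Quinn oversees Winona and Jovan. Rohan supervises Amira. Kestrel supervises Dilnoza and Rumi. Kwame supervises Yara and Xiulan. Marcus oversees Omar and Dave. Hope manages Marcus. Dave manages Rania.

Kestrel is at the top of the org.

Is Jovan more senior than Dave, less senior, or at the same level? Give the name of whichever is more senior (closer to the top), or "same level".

Jovan is 5 levels below Kestrel; Dave is 4. Dave is higher.

Dave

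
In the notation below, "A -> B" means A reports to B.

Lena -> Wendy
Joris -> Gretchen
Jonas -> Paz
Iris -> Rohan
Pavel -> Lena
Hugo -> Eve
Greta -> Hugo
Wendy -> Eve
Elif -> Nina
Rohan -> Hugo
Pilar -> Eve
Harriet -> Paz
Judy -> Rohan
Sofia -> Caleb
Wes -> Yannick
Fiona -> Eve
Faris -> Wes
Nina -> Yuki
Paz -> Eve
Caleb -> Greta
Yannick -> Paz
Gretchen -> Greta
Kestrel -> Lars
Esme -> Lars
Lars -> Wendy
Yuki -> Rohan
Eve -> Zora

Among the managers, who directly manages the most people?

Direct-report counts: Zora has 1; Eve has 5; Wendy has 2; Lars has 2; Lena has 1; Paz has 3; Yannick has 1; Wes has 1; Hugo has 2; Greta has 2; Caleb has 1; Gretchen has 1; Rohan has 3; Yuki has 1; Nina has 1. The largest is 5, held by Eve.

Eve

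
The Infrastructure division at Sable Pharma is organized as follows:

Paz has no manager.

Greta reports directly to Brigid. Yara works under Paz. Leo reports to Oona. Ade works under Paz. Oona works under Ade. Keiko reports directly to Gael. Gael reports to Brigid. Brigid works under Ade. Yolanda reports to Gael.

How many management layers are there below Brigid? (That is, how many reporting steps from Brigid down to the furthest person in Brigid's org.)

2

The longest chain under Brigid runs Brigid → Gael → Yolanda, which is 2 levels below Brigid.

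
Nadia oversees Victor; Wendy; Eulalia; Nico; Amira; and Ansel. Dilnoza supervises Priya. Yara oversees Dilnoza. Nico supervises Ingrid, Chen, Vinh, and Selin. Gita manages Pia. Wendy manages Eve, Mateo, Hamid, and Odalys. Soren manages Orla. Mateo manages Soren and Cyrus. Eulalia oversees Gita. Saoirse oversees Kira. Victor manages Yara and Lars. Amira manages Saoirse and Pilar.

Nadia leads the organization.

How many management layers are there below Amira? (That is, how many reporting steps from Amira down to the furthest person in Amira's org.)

2

The longest chain under Amira runs Amira → Saoirse → Kira, which is 2 levels below Amira.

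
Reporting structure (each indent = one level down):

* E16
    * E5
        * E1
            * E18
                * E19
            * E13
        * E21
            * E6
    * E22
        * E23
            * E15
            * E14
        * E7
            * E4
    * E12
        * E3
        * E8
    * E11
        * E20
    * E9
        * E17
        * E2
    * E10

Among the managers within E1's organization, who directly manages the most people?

Direct-report counts within E1's organization: E1 has 2; E18 has 1. The largest is 2, held by E1.

E1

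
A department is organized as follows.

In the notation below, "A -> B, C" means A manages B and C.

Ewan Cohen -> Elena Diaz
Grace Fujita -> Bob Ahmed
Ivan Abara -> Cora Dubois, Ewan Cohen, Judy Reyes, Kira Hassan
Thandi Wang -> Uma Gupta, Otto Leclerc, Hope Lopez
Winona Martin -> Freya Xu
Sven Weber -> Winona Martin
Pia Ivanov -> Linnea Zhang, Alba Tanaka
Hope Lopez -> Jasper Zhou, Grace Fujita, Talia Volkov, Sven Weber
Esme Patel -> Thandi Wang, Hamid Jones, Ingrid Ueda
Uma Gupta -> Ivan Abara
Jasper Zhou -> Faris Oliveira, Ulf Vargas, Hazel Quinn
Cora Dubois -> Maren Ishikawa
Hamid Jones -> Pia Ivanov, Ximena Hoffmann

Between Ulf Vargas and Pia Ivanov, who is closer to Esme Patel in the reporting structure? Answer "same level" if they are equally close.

Ulf Vargas is 4 levels below Esme Patel; Pia Ivanov is 2. Pia Ivanov is higher.

Pia Ivanov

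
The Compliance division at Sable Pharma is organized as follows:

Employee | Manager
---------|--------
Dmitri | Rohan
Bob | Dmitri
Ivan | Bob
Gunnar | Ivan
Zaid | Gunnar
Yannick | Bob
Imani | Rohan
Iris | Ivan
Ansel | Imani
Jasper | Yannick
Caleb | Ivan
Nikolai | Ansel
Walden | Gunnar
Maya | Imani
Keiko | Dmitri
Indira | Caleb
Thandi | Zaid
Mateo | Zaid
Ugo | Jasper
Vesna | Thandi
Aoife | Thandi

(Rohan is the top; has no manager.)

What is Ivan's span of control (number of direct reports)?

Ivan directly manages Gunnar, Iris, Caleb. That is 3 direct reports.

3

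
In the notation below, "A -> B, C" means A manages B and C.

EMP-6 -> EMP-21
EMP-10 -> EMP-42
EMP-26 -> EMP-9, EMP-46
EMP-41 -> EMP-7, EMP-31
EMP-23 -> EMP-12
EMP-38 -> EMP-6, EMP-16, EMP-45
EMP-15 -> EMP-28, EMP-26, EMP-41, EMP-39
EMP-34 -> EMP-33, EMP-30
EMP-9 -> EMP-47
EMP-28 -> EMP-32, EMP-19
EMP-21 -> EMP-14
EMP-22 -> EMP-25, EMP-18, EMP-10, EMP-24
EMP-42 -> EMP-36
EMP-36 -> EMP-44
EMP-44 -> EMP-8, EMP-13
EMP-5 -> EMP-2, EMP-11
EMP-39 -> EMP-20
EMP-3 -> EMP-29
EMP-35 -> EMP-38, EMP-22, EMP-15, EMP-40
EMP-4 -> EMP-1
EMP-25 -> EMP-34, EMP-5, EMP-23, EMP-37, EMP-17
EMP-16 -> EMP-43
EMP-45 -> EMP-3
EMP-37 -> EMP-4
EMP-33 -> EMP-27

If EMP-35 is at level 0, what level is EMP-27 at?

Chain from EMP-27 up to EMP-35: EMP-27 → EMP-33 → EMP-34 → EMP-25 → EMP-22 → EMP-35. That is 5 steps up, so EMP-27 is 5 levels below EMP-35.

5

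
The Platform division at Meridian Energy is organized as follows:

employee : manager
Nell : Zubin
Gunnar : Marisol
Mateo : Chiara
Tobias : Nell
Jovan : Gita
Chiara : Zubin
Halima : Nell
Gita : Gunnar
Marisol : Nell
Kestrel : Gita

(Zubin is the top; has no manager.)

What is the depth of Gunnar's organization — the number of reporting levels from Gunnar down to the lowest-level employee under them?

2

The longest chain under Gunnar runs Gunnar → Gita → Jovan, which is 2 levels below Gunnar.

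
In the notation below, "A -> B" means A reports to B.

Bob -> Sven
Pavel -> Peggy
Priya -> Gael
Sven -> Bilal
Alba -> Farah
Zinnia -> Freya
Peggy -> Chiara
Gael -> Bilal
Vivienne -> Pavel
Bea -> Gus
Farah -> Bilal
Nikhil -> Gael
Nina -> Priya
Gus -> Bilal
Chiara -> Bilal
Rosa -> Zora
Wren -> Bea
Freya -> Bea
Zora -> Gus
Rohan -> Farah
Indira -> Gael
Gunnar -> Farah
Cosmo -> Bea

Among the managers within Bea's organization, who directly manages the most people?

Direct-report counts within Bea's organization: Bea has 3; Freya has 1. The largest is 3, held by Bea.

Bea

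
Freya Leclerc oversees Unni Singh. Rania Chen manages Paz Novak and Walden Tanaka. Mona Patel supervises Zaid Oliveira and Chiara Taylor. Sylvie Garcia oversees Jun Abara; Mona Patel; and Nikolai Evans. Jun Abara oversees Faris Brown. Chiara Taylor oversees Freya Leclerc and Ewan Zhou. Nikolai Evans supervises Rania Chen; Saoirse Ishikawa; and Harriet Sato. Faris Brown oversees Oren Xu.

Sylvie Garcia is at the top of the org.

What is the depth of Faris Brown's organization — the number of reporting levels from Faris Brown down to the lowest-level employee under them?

The longest chain under Faris Brown runs Faris Brown → Oren Xu, which is 1 level below Faris Brown.

1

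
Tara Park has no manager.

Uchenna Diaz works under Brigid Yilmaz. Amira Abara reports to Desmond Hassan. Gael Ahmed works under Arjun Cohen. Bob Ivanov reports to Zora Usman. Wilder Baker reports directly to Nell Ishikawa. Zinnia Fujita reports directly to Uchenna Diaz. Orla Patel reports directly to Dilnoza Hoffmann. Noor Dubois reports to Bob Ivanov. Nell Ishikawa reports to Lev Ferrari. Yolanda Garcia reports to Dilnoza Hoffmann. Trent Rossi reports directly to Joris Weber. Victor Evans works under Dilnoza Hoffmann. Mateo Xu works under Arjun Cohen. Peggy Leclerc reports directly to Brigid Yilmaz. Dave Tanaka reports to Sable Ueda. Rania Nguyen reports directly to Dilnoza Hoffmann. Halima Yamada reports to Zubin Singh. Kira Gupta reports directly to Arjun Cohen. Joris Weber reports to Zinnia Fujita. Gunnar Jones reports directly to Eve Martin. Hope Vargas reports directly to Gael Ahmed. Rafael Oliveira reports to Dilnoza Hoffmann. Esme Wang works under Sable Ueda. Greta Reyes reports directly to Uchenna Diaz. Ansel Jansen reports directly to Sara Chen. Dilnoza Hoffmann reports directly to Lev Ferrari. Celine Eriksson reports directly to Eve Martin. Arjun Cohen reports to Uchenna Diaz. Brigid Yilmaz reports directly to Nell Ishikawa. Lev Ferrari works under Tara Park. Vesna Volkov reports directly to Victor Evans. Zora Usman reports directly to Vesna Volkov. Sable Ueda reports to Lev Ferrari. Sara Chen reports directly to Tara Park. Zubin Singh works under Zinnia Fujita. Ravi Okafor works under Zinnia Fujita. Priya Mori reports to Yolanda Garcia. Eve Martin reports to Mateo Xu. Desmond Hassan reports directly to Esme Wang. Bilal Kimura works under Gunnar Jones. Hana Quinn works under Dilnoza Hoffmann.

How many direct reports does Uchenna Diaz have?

3

Uchenna Diaz directly manages Zinnia Fujita, Arjun Cohen, Greta Reyes. That is 3 direct reports.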